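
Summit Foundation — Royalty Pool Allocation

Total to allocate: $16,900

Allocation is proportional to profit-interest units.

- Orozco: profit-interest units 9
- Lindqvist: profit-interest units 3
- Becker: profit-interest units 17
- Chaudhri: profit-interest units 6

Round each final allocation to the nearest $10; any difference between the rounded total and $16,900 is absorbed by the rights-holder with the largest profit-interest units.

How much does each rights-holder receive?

Orozco: $4,350 · Lindqvist: $1,450 · Becker: $8,200 · Chaudhri: $2,900

Profit-interest units total: 35.
Proportional shares: Orozco 9/35 × $16,900 = 4,345.71; Lindqvist 3/35 × $16,900 = 1,448.57; Becker 17/35 × $16,900 = 8,208.57; Chaudhri 6/35 × $16,900 = 2,897.14.
After rounding ($10): Orozco $4,350; Lindqvist $1,450; Becker $8,210; Chaudhri $2,900. Sum = $16,910.
Difference $16,900 − $16,910 = −$10 applied to largest profit-interest units (Becker): Becker becomes $8,200.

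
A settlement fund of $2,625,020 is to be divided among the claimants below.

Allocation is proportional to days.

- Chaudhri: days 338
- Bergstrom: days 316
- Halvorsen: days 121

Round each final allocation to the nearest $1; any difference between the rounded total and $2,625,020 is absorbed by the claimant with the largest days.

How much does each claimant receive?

Chaudhri: $1,144,847; Bergstrom: $1,070,331; Halvorsen: $409,842

Days total: 338 + 316 + 121 = 775.
Unrounded shares: Chaudhri 1,144,847.43; Bergstrom 1,070,330.74; Halvorsen 409,841.83.
Rounded to nearest $1: Chaudhri $1,144,847; Bergstrom $1,070,331; Halvorsen $409,842. Sum = $2,625,020.
Rounded total matches; no reconciliation needed.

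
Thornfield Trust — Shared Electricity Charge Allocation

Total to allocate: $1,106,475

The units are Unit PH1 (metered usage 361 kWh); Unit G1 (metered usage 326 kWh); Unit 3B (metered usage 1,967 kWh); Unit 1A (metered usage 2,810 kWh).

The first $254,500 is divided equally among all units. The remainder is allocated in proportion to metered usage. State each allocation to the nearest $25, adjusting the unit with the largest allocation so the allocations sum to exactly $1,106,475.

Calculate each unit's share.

First tranche $254,500 split equally: $63,625 each.
Remainder $851,975 by metered usage (total 5,464): Unit PH1 56,288.98 → $56,300; Unit G1 50,831.60 → $50,825; Unit 3B 306,704.76 → $306,700; Unit 1A 438,149.66 → $438,150.
Totals: Unit PH1 $63,625 + $56,300 = $119,925; Unit G1 $63,625 + $50,825 = $114,450; Unit 3B $63,625 + $306,700 = $370,325; Unit 1A $63,625 + $438,150 = $501,775.

Unit PH1: $119,925 · Unit G1: $114,450 · Unit 3B: $370,325 · Unit 1A: $501,775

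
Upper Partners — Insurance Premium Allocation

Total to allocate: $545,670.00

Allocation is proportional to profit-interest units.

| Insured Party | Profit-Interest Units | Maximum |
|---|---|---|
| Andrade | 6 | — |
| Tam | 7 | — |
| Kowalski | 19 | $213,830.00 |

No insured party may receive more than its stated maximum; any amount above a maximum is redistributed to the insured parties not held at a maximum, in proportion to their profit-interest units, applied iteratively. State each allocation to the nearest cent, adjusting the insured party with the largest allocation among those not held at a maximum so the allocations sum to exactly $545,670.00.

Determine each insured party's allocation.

Profit-interest units total: 32.
Pro-rata shares before constraints: Andrade 102,313.1250; Tam 119,365.3125; Kowalski 323,991.5625.
Cap binds for Kowalski ($213,830.00); remaining pool $331,840.00 reallocated over remaining profit-interest units 13.
Remaining shares: Andrade 153,156.9231 → $153,156.92; Tam 178,683.0769 → $178,683.08.

Andrade: $153,156.92 | Tam: $178,683.08 | Kowalski: $213,830.00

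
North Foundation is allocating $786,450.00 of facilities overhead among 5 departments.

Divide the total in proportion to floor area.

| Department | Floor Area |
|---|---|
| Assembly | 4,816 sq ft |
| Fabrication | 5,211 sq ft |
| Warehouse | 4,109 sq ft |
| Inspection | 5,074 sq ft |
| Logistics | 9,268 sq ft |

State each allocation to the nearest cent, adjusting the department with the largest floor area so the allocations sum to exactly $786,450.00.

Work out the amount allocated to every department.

Floor area total: 4,816 + 5,211 + 4,109 + 5,074 + 9,268 = 28,478.
Pro-rata amounts: Assembly 132,998.9185; Fabrication 143,907.2600; Warehouse 113,474.3679; Inspection 140,123.8605; Logistics 255,945.5931.
After rounding (cent): Assembly $132,998.92; Fabrication $143,907.26; Warehouse $113,474.37; Inspection $140,123.86; Logistics $255,945.59. Sum = $786,450.00.
Rounded total matches; no reconciliation needed.

Assembly: $132,998.92; Fabrication: $143,907.26; Warehouse: $113,474.37; Inspection: $140,123.86; Logistics: $255,945.59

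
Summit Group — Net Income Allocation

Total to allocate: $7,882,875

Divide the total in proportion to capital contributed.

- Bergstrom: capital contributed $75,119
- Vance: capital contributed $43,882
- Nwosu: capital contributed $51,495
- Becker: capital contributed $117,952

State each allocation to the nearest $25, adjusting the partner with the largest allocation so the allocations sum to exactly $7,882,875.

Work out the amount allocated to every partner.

Sum of capital contributed: 288,448.
Raw shares: Bergstrom 75,119/288,448 × $7,882,875 = 2,052,895.80; Vance 43,882/288,448 × $7,882,875 = 1,199,232.86; Nwosu 51,495/288,448 × $7,882,875 = 1,407,285.36; Becker 117,952/288,448 × $7,882,875 = 3,223,460.98.
After rounding ($25): Bergstrom $2,052,900; Vance $1,199,225; Nwosu $1,407,275; Becker $3,223,450. Sum = $7,882,850.
Difference $7,882,875 − $7,882,850 = +$25 applied to largest allocation (Becker): Becker becomes $3,223,475.

Bergstrom: $2,052,900; Vance: $1,199,225; Nwosu: $1,407,275; Becker: $3,223,475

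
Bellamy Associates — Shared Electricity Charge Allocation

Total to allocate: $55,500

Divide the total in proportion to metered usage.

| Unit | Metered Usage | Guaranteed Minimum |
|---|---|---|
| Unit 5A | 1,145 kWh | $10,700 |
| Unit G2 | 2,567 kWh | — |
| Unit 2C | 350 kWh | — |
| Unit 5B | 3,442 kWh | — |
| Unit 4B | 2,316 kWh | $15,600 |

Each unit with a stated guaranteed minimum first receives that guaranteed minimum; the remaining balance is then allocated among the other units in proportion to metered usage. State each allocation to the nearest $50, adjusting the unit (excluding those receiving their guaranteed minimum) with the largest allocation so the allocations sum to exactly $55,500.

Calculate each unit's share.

Guaranteed amounts: Unit 5A $10,700; Unit 4B $15,600. Balance $29,200.
Balance split over remaining metered usage 6,359: Unit G2 11,787.45 → $11,800; Unit 2C 1,607.17 → $1,600; Unit 5B 15,805.38 → $15,800.

Unit 5A: $10,700; Unit G2: $11,800; Unit 2C: $1,600; Unit 5B: $15,800; Unit 4B: $15,600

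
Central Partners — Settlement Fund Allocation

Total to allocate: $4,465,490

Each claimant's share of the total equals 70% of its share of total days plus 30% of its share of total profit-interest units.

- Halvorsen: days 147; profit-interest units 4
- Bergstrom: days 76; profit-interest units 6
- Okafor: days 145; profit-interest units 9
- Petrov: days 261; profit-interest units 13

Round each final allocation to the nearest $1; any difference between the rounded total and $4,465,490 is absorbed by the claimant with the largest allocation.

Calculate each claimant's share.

Halvorsen: $897,979 · Bergstrom: $628,869 · Okafor: $1,097,360 · Petrov: $1,841,282

Totals — days 629, profit-interest units 32.
Composite weights (70% days + 30% profit-interest units): Halvorsen 0.2011; Bergstrom 0.1408; Okafor 0.2457; Petrov 0.4123.
Raw shares: Halvorsen 897,978.80; Bergstrom 628,869.14; Okafor 1,097,359.56; Petrov 1,841,282.505.
Rounded to nearest $1: Halvorsen $897,979; Bergstrom $628,869; Okafor $1,097,360; Petrov $1,841,283. Sum = $4,465,491.
Difference $4,465,490 − $4,465,491 = −$1 applied to largest allocation (Petrov): Petrov becomes $1,841,282.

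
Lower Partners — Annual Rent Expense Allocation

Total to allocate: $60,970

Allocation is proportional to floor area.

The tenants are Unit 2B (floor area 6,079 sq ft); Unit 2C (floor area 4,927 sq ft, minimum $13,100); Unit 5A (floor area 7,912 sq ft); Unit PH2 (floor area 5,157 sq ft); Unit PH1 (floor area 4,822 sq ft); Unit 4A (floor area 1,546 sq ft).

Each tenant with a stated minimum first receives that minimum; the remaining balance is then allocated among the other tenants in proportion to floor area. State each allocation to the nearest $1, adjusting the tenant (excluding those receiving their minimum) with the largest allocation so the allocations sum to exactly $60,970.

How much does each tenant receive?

Unit 2B: $11,405 | Unit 2C: $13,100 | Unit 5A: $14,844 | Unit PH2: $9,675 | Unit PH1: $9,046 | Unit 4A: $2,900

Guaranteed amounts: Unit 2C $13,100. Remaining pool $47,870.
Remaining pool split over remaining floor area 25,516: Unit 2B 11,404.68 → $11,405; Unit 5A 14,843.53 → $14,844; Unit PH2 9,674.93 → $9,675; Unit PH1 9,046.45 → $9,046; Unit 4A 2,900.42 → $2,900.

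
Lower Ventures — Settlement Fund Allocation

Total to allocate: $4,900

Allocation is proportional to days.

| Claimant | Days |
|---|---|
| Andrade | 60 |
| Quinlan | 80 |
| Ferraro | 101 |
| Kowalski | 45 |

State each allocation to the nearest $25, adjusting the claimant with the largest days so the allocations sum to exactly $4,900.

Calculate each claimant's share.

Sum of days: 60 + 80 + 101 + 45 = 286.
Pro-rata amounts: Andrade 1,027.97; Quinlan 1,370.63; Ferraro 1,730.42; Kowalski 770.98.
At nearest $25: Andrade $1,025; Quinlan $1,375; Ferraro $1,725; Kowalski $775. Sum = $4,900.
Sum already equals the total — no adjustment.

Andrade: $1,025 · Quinlan: $1,375 · Ferraro: $1,725 · Kowalski: $775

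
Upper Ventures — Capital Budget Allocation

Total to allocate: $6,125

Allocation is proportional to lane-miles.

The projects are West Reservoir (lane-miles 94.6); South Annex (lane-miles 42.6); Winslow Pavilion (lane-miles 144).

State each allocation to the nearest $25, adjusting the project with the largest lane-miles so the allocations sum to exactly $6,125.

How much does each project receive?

West Reservoir: $2,050 | South Annex: $925 | Winslow Pavilion: $3,150

Total lane-miles = 94.6 + 42.6 + 144 = 281.2.
Proportional shares: West Reservoir 2,060.54; South Annex 927.90; Winslow Pavilion 3,136.56.
Rounded to nearest $25: West Reservoir $2,050; South Annex $925; Winslow Pavilion $3,125. Sum = $6,100.
Difference $6,125 − $6,100 = +$25 applied to largest lane-miles (Winslow Pavilion): Winslow Pavilion becomes $3,150.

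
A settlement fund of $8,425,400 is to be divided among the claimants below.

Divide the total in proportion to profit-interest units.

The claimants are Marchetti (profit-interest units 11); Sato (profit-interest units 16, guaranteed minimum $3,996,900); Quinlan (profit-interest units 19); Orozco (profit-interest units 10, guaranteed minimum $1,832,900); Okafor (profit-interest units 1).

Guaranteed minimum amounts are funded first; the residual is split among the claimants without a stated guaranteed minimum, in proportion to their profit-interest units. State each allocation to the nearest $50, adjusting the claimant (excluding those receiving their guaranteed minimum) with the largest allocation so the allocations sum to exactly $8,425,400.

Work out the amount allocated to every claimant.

Guaranteed amounts: Sato $3,996,900; Orozco $1,832,900. Residual $2,595,600.
Residual split over remaining profit-interest units 31: Marchetti 921,019.35 → $921,000; Quinlan 1,590,851.61 → $1,590,850; Okafor 83,729.03 → $83,750.

Marchetti: $921,000; Sato: $3,996,900; Quinlan: $1,590,850; Orozco: $1,832,900; Okafor: $83,750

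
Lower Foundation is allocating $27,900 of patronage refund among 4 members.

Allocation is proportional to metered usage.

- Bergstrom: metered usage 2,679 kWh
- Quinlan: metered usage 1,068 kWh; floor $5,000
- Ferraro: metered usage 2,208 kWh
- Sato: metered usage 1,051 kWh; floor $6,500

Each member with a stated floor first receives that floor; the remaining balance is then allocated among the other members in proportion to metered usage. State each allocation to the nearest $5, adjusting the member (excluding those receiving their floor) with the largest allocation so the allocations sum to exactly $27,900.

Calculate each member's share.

Bergstrom: $8,990; Quinlan: $5,000; Ferraro: $7,410; Sato: $6,500

Guaranteed amounts: Quinlan $5,000; Sato $6,500. Remaining pool $16,400.
Remaining pool split over remaining metered usage 4,887: Bergstrom 8,990.30 → $8,990; Ferraro 7,409.70 → $7,410.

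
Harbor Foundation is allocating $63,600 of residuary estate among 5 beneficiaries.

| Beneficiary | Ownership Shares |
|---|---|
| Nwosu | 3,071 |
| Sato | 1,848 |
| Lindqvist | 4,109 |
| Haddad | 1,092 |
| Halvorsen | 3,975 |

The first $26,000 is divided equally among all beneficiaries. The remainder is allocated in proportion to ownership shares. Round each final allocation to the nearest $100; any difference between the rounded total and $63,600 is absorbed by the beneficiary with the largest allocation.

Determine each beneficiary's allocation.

Equal tier: $26,000 ÷ 5 = $5,200 apiece.
Remainder $37,600 by ownership shares (total 14,095): Nwosu 8,192.24 → $8,200; Sato 4,929.75 → $4,900; Lindqvist 10,961.22 → $11,000; Haddad 2,913.03 → $2,900; Halvorsen 10,603.76 → $10,600.
Totals: Nwosu $5,200 + $8,200 = $13,400; Sato $5,200 + $4,900 = $10,100; Lindqvist $5,200 + $11,000 = $16,200; Haddad $5,200 + $2,900 = $8,100; Halvorsen $5,200 + $10,600 = $15,800.

Nwosu: $13,400 · Sato: $10,100 · Lindqvist: $16,200 · Haddad: $8,100 · Halvorsen: $15,800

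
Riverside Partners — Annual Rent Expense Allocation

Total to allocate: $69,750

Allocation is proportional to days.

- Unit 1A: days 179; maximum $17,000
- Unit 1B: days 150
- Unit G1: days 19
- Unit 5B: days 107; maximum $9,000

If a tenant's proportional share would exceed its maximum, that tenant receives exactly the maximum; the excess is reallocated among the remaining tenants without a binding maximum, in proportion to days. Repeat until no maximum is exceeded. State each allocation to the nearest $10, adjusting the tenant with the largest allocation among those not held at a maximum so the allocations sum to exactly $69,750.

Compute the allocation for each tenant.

Total days = 455.
Unconstrained shares: Unit 1A 27,440.11; Unit 1B 22,994.51; Unit G1 2,912.64; Unit 5B 16,402.75.
Cap binds for Unit 1A ($17,000), Unit 5B ($9,000); remaining pool $43,750 reallocated over remaining days 169.
Redistributed shares: Unit 1B 38,831.36 → $38,830; Unit G1 4,918.64 → $4,920.

Unit 1A: $17,000 | Unit 1B: $38,830 | Unit G1: $4,920 | Unit 5B: $9,000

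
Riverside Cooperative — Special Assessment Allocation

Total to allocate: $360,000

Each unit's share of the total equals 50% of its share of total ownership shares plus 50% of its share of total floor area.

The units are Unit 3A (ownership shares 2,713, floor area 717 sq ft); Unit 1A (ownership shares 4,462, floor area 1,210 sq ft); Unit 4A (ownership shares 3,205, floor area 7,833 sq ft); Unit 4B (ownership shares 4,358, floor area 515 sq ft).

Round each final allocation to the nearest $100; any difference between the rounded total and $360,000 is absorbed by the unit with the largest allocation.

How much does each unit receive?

Totals — ownership shares 14,738, floor area 10,275.
Combined weights (50% ownership shares + 50% floor area): Unit 3A 0.1269; Unit 1A 0.2103; Unit 4A 0.4899; Unit 4B 0.1729.
Proportional shares: Unit 3A 45,695.34; Unit 1A 75,692.94; Unit 4A 176,364.15; Unit 4B 62,247.57.
Rounded to nearest $100: Unit 3A $45,700; Unit 1A $75,700; Unit 4A $176,400; Unit 4B $62,200. Sum = $360,000.
Rounded total matches; no reconciliation needed.

Unit 3A: $45,700 · Unit 1A: $75,700 · Unit 4A: $176,400 · Unit 4B: $62,200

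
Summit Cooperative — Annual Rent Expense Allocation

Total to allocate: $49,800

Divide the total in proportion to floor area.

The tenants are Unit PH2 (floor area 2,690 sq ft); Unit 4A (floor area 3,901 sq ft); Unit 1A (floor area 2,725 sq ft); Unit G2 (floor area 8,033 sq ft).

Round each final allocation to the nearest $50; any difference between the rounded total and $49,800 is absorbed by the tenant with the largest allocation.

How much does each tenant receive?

Unit PH2: $7,700; Unit 4A: $11,200; Unit 1A: $7,800; Unit G2: $23,100

Total floor area = 17,349.
Proportional shares: Unit PH2 2,690/17,349 × $49,800 = 7,721.60; Unit 4A 3,901/17,349 × $49,800 = 11,197.75; Unit 1A 2,725/17,349 × $49,800 = 7,822.06; Unit G2 8,033/17,349 × $49,800 = 23,058.59.
At nearest $50: Unit PH2 $7,700; Unit 4A $11,200; Unit 1A $7,800; Unit G2 $23,050. Sum = $49,750.
Difference $49,800 − $49,750 = +$50 applied to largest allocation (Unit G2): Unit G2 becomes $23,100.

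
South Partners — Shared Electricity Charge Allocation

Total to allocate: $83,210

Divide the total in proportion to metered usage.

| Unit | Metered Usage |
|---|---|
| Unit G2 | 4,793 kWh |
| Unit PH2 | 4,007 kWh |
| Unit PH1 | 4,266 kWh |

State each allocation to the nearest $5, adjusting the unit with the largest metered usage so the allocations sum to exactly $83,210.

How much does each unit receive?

Unit G2: $30,520 · Unit PH2: $25,520 · Unit PH1: $27,170

Sum of metered usage: 4,793 + 4,007 + 4,266 = 13,066.
Pro-rata amounts: Unit G2 30,523.92; Unit PH2 25,518.33; Unit PH1 27,167.75.
After rounding ($5): Unit G2 $30,525; Unit PH2 $25,520; Unit PH1 $27,170. Sum = $83,215.
Difference $83,210 − $83,215 = −$5 applied to largest metered usage (Unit G2): Unit G2 becomes $30,520.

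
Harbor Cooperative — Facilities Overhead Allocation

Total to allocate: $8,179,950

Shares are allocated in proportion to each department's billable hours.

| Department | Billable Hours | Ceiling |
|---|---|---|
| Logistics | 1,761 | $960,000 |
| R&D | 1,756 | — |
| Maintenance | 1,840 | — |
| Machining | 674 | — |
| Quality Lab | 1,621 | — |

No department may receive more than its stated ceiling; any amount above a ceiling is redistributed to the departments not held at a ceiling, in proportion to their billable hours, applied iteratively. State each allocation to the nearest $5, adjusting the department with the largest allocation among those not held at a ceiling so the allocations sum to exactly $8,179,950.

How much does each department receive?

Billable hours total: 7,652.
Unconstrained shares: Logistics 1,882,500.25; R&D 1,877,155.28; Maintenance 1,966,950.86; Machining 720,502.65; Quality Lab 1,732,840.95.
Cap binds for Logistics ($960,000); residual $7,219,950 reallocated over remaining billable hours 5,891.
Remaining shares: R&D 2,152,135.83 → $2,152,135; Maintenance 2,255,085.38 → $2,255,085; Machining 826,047.58 → $826,050; Quality Lab 1,986,681.20 → $1,986,680.

Logistics: $960,000; R&D: $2,152,135; Maintenance: $2,255,085; Machining: $826,050; Quality Lab: $1,986,680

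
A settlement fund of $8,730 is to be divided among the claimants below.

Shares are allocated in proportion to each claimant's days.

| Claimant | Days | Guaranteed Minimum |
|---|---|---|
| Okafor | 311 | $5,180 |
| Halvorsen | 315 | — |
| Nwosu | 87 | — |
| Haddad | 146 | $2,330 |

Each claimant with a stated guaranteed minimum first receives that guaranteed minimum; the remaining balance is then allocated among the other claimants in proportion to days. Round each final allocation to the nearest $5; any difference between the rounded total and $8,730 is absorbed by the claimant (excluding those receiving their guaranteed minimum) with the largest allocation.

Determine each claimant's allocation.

Minimums first: Okafor $5,180; Haddad $2,330. Remaining pool $1,220.
Remaining pool split over remaining days 402: Halvorsen 955.97 → $955; Nwosu 264.03 → $265.

Okafor: $5,180; Halvorsen: $955; Nwosu: $265; Haddad: $2,330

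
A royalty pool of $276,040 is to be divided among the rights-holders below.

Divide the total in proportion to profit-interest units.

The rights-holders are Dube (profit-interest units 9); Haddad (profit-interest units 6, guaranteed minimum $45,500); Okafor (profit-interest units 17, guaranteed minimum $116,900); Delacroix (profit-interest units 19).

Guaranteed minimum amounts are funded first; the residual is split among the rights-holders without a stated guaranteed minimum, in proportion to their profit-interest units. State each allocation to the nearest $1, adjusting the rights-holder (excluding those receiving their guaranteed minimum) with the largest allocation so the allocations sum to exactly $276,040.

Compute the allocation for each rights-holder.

Dube: $36,527; Haddad: $45,500; Okafor: $116,900; Delacroix: $77,113

Fund the minimums — Haddad $45,500; Okafor $116,900. Balance $113,640.
Balance split over remaining profit-interest units 28: Dube 36,527.14 → $36,527; Delacroix 77,112.86 → $77,113.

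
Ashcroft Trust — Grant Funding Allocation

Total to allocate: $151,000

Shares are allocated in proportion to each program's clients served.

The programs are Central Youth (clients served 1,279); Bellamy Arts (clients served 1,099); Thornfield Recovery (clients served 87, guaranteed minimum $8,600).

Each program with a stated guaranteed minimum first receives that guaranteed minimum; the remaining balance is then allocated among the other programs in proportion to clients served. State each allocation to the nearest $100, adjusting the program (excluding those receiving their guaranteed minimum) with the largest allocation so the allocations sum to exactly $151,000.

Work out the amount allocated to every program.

Central Youth: $76,600 | Bellamy Arts: $65,800 | Thornfield Recovery: $8,600

Guaranteed amounts: Thornfield Recovery $8,600. Remaining pool $142,400.
Remaining pool split over remaining clients served 2,378: Central Youth 76,589.40 → $76,600; Bellamy Arts 65,810.60 → $65,800.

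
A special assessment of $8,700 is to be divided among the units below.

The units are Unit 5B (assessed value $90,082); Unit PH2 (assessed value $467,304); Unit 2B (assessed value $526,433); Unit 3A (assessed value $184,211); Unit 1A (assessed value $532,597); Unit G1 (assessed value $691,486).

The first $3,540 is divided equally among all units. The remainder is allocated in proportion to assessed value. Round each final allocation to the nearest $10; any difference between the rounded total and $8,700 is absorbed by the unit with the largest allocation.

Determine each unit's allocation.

Unit 5B: $780 · Unit PH2: $1,560 · Unit 2B: $1,680 · Unit 3A: $970 · Unit 1A: $1,690 · Unit G1: $2,020

First tranche $3,540 split equally: $590 each.
Remainder $5,160 by assessed value (total 2,492,113): Unit 5B 186.52 → $190; Unit PH2 967.57 → $970; Unit 2B 1,090.00 → $1,090; Unit 3A 381.41 → $380; Unit 1A 1,102.76 → $1,100; Unit G1 1,431.74 → $1,430.
Totals: Unit 5B $590 + $190 = $780; Unit PH2 $590 + $970 = $1,560; Unit 2B $590 + $1,090 = $1,680; Unit 3A $590 + $380 = $970; Unit 1A $590 + $1,100 = $1,690; Unit G1 $590 + $1,430 = $2,020.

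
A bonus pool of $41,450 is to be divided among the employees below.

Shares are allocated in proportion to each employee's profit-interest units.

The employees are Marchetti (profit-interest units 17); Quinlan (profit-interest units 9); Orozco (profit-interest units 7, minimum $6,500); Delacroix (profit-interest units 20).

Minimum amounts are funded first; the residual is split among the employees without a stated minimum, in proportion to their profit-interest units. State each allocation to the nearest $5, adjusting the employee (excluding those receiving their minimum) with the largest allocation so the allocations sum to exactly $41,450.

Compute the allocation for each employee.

Marchetti: $12,915 · Quinlan: $6,840 · Orozco: $6,500 · Delacroix: $15,195

Minimums first: Orozco $6,500. Remaining pool $34,950.
Remaining pool split over remaining profit-interest units 46: Marchetti 12,916.30 → $12,915; Quinlan 6,838.04 → $6,840; Delacroix 15,195.65 → $15,195.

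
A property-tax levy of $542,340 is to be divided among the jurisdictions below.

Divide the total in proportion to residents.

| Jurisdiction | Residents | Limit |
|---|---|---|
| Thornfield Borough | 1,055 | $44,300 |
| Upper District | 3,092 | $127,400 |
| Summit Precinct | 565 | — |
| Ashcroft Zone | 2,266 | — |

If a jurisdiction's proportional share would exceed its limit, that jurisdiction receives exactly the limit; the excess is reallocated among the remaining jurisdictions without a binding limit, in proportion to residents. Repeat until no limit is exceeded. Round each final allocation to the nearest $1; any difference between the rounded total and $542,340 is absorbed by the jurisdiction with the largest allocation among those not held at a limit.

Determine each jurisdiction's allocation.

Thornfield Borough: $44,300 · Upper District: $127,400 · Summit Precinct: $73,971 · Ashcroft Zone: $296,669

Sum of residents: 6,978.
Unconstrained shares: Thornfield Borough 81,996.09; Upper District 240,314.60; Summit Precinct 43,912.60; Ashcroft Zone 176,116.72.
Capped: Thornfield Borough ($44,300), Upper District ($127,400); remaining pool $370,640 reallocated over remaining residents 2,831.
Redistributed shares: Summit Precinct 73,970.89 → $73,971; Ashcroft Zone 296,669.11 → $296,669.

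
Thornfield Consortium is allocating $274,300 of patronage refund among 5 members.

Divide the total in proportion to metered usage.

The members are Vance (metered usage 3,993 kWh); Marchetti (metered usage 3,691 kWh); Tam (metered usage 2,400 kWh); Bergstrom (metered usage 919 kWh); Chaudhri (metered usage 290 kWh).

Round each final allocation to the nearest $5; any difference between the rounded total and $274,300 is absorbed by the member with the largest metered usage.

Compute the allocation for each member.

Vance: $96,990 | Marchetti: $89,650 | Tam: $58,295 | Bergstrom: $22,320 | Chaudhri: $7,045

Total metered usage = 3,993 + 3,691 + 2,400 + 919 + 290 = 11,293.
Unrounded shares: Vance 96,987.51; Marchetti 89,652.11; Tam 58,294.52; Bergstrom 22,321.94; Chaudhri 7,043.92.
Rounded to nearest $5: Vance $96,990; Marchetti $89,650; Tam $58,295; Bergstrom $22,320; Chaudhri $7,045. Sum = $274,300.
Sum already equals the total — no adjustment.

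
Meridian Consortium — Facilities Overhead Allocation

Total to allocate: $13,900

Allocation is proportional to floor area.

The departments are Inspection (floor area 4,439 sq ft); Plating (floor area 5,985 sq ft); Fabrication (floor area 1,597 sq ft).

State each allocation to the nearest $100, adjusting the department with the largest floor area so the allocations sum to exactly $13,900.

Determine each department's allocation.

Floor area total: 4,439 + 5,985 + 1,597 = 12,021.
Proportional shares: Inspection 5,132.86; Plating 6,920.51; Fabrication 1,846.63.
After rounding ($100): Inspection $5,100; Plating $6,900; Fabrication $1,800. Sum = $13,800.
Difference $13,900 − $13,800 = +$100 applied to largest floor area (Plating): Plating becomes $7,000.

Inspection: $5,100 | Plating: $7,000 | Fabrication: $1,800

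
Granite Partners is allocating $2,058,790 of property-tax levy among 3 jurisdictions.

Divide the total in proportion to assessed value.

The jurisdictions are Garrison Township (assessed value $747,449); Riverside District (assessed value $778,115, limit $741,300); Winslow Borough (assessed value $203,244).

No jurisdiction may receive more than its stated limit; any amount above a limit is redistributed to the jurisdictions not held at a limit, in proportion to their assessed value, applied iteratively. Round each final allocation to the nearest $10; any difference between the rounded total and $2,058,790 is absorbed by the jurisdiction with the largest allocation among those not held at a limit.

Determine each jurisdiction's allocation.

Garrison Township: $1,035,830 · Riverside District: $741,300 · Winslow Borough: $281,660

Total assessed value = 1,728,808.
Pro-rata shares before constraints: Garrison Township 890,116.50; Riverside District 926,635.80; Winslow Borough 242,037.70.
Capped: Riverside District ($741,300); remaining pool $1,317,490 reallocated over remaining assessed value 950,693.
Redistributed shares: Garrison Township 1,035,830.27 → $1,035,830; Winslow Borough 281,659.73 → $281,660.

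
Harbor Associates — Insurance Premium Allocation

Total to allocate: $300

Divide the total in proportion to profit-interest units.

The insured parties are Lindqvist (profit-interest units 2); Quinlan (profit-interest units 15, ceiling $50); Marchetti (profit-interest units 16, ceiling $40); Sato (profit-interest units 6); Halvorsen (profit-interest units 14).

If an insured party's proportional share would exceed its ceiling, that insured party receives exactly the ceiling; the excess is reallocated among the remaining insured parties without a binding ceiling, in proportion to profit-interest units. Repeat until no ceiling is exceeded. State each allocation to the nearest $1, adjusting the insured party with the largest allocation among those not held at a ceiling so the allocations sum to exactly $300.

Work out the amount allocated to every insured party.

Profit-interest units total: 53.
Proportional shares (ignoring caps): Lindqvist 11.32; Quinlan 84.91; Marchetti 90.57; Sato 33.96; Halvorsen 79.25.
Cap binds for Quinlan ($50), Marchetti ($40); balance $210 reallocated over remaining profit-interest units 22.
Remaining shares: Lindqvist 19.09 → $19; Sato 57.27 → $57; Halvorsen 133.64 → $134.

Lindqvist: $19 | Quinlan: $50 | Marchetti: $40 | Sato: $57 | Halvorsen: $134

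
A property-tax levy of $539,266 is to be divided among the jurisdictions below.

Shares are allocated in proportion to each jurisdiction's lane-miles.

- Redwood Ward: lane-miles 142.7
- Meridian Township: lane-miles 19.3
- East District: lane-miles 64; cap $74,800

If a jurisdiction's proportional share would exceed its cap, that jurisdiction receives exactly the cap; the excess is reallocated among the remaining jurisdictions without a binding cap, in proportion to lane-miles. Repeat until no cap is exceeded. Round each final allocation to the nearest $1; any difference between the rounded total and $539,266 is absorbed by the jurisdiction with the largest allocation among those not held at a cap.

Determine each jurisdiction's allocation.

Redwood Ward: $409,131 | Meridian Township: $55,335 | East District: $74,800

Combined lane-miles = 226.
Unconstrained shares: Redwood Ward 340,501.14; Meridian Township 46,052.36; East District 152,712.496.
Held at cap: East District ($74,800); residual $464,466 reallocated over remaining lane-miles 162.
Redistributed shares: Redwood Ward 409,131.47 → $409,131; Meridian Township 55,334.53 → $55,335.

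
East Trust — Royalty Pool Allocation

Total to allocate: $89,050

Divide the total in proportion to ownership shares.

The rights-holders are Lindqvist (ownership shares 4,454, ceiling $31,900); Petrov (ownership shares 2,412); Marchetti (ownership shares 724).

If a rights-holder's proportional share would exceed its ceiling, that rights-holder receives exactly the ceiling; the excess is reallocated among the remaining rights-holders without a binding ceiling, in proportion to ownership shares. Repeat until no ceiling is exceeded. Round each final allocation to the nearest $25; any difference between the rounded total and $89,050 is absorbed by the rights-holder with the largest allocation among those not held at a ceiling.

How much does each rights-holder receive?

Lindqvist: $31,900 · Petrov: $43,950 · Marchetti: $13,200

Ownership shares total: 7,590.
Proportional shares (ignoring caps): Lindqvist 52,256.75; Petrov 28,298.89; Marchetti 8,494.36.
Held at cap: Lindqvist ($31,900); remaining pool $57,150 reallocated over remaining ownership shares 3,136.
Remaining shares: Petrov 43,955.93 → $43,950; Marchetti 13,194.07 → $13,200.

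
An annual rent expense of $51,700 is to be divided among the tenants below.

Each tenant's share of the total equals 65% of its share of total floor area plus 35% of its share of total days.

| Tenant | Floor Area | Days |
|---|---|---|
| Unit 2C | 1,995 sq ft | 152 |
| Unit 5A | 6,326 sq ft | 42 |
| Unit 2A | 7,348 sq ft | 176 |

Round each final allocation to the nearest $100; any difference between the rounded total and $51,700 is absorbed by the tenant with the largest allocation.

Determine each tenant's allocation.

Unit 2C: $11,700 · Unit 5A: $15,600 · Unit 2A: $24,400

Floor area total 15,669; days total 370.
Blended shares (65% floor area + 35% days): Unit 2C 0.2265; Unit 5A 0.3022; Unit 2A 0.4713.
Pro-rata amounts: Unit 2C 11,712.26; Unit 5A 15,621.28; Unit 2A 24,366.46.
After rounding ($100): Unit 2C $11,700; Unit 5A $15,600; Unit 2A $24,400. Sum = $51,700.
No rounding difference to absorb.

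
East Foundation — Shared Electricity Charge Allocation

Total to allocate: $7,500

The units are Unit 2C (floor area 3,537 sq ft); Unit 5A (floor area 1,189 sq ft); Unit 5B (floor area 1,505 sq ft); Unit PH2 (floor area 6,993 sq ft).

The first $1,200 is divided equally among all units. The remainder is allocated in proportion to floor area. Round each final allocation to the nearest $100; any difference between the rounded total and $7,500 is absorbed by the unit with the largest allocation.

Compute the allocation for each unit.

First tranche $1,200 split equally: $300 each.
Remainder $6,300 by floor area (total 13,224): Unit 2C 1,685.05 → $1,700; Unit 5A 566.45 → $600; Unit 5B 716.99 → $700; Unit PH2 3,331.51 → $3,300.
Totals: Unit 2C $300 + $1,700 = $2,000; Unit 5A $300 + $600 = $900; Unit 5B $300 + $700 = $1,000; Unit PH2 $300 + $3,300 = $3,600.

Unit 2C: $2,000 | Unit 5A: $900 | Unit 5B: $1,000 | Unit PH2: $3,600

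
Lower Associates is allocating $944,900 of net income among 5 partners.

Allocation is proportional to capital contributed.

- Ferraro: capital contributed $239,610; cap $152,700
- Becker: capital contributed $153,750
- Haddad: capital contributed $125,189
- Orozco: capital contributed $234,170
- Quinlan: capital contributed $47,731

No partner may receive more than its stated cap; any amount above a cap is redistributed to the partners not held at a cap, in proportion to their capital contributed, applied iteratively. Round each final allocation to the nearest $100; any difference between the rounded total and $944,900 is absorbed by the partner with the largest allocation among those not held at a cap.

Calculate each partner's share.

Ferraro: $152,700; Becker: $217,200; Haddad: $176,800; Orozco: $330,800; Quinlan: $67,400

Total capital contributed = 800,450.
Pro-rata shares before constraints: Ferraro 282,850.26; Becker 181,495.88; Haddad 147,780.73; Orozco 276,428.55; Quinlan 56,344.58.
Cap binds for Ferraro ($152,700); residual $792,200 reallocated over remaining capital contributed 560,840.
Remaining shares: Becker 217,175.58 → $217,200; Haddad 176,832.48 → $176,800; Orozco 330,770.76 → $330,800; Quinlan 67,421.19 → $67,400.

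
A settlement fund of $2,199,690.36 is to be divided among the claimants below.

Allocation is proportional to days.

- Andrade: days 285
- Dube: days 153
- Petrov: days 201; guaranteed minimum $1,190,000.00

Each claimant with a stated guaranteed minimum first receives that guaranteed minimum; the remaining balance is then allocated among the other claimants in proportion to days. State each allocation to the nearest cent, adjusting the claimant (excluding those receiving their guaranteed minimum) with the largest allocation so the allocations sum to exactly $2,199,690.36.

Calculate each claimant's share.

Guaranteed amounts: Petrov $1,190,000.00. Balance $1,009,690.36.
Balance split over remaining days 438: Andrade 656,990.3027 → $656,990.30; Dube 352,700.0573 → $352,700.06.

Andrade: $656,990.30 | Dube: $352,700.06 | Petrov: $1,190,000.00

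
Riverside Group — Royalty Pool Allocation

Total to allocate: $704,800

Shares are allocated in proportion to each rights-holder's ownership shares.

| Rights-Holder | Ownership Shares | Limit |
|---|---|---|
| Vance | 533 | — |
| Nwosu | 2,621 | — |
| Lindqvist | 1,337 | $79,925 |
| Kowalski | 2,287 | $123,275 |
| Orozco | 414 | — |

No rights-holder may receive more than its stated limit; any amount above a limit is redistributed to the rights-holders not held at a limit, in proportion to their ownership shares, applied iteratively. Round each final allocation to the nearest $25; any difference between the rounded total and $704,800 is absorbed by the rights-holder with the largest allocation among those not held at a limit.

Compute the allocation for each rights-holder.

Combined ownership shares = 7,192.
Unconstrained shares: Vance 52,232.81; Nwosu 256,852.17; Lindqvist 131,023.03; Kowalski 224,120.91; Orozco 40,571.08.
Cap binds for Lindqvist ($79,925), Kowalski ($123,275); residual $501,600 reallocated over remaining ownership shares 3,568.
Remaining shares: Vance 74,930.72 → $74,925; Nwosu 368,467.94 → $368,475; Orozco 58,201.35 → $58,200.

Vance: $74,925 · Nwosu: $368,475 · Lindqvist: $79,925 · Kowalski: $123,275 · Orozco: $58,200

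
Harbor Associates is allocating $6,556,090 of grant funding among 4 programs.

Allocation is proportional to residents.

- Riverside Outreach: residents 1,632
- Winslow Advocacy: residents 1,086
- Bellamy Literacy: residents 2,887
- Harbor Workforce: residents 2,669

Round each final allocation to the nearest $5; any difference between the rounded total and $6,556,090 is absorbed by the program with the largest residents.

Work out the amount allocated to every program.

Riverside Outreach: $1,293,150 · Winslow Advocacy: $860,515 · Bellamy Literacy: $2,287,585 · Harbor Workforce: $2,114,840

Sum of residents: 8,274.
Pro-rata amounts: Riverside Outreach 1,632/8,274 × $6,556,090 = 1,293,151.91; Winslow Advocacy 1,086/8,274 × $6,556,090 = 860,516.53; Bellamy Literacy 2,887/8,274 × $6,556,090 = 2,287,579.38; Harbor Workforce 2,669/8,274 × $6,556,090 = 2,114,842.18.
Rounded to nearest $5: Riverside Outreach $1,293,150; Winslow Advocacy $860,515; Bellamy Literacy $2,287,580; Harbor Workforce $2,114,840. Sum = $6,556,085.
Difference $6,556,090 − $6,556,085 = +$5 applied to largest residents (Bellamy Literacy): Bellamy Literacy becomes $2,287,585.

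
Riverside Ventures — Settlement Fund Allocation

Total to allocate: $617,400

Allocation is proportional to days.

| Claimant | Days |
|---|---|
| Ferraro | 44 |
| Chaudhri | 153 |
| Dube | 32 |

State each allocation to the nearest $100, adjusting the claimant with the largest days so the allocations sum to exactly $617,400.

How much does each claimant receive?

Sum of days: 44 + 153 + 32 = 229.
Proportional shares: Ferraro 118,627.07; Chaudhri 412,498.69; Dube 86,274.24.
Rounded to nearest $100: Ferraro $118,600; Chaudhri $412,500; Dube $86,300. Sum = $617,400.
No rounding difference to absorb.

Ferraro: $118,600 | Chaudhri: $412,500 | Dube: $86,300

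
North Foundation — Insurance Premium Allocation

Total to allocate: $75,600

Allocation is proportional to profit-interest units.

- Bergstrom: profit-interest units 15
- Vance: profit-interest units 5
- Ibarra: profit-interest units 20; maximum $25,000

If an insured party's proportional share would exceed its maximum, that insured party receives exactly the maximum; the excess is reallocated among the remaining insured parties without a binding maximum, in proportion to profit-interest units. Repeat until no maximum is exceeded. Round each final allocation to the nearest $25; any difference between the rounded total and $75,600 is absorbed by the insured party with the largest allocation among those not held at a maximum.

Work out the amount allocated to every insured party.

Combined profit-interest units = 40.
Pro-rata shares before constraints: Bergstrom 28,350.00; Vance 9,450.00; Ibarra 37,800.00.
Capped: Ibarra ($25,000); balance $50,600 reallocated over remaining profit-interest units 20.
Shares after redistribution: Bergstrom 37,950.00 → $37,950; Vance 12,650.00 → $12,650.

Bergstrom: $37,950 · Vance: $12,650 · Ibarra: $25,000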